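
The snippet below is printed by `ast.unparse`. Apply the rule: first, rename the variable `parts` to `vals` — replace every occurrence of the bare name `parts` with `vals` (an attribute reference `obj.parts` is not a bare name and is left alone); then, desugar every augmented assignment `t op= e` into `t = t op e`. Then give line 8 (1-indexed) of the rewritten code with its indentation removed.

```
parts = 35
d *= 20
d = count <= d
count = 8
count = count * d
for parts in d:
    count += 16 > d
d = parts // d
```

d = vals // d

Transformed code:
vals = 35
d = d * 20
d = count <= d
count = 8
count = count * d
for vals in d:
    count = count + (16 > d)
d = vals // d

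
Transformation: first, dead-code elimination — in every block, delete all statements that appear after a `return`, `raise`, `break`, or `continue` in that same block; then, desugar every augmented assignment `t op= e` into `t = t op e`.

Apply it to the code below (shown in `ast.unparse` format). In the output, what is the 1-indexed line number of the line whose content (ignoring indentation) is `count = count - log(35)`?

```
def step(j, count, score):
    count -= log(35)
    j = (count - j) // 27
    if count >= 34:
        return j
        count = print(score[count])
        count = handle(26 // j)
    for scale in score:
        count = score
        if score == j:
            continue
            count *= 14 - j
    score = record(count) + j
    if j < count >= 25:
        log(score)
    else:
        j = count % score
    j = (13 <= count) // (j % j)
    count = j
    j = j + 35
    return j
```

2

Transformed code:
def step(j, count, score):
    count = count - log(35)
    j = (count - j) // 27
    if count >= 34:
        return j
    for scale in score:
        count = score
        if score == j:
            continue
    score = record(count) + j
    if j < count >= 25:
        log(score)
    else:
        j = count % score
    j = (13 <= count) // (j % j)
    count = j
    j = j + 35
    return j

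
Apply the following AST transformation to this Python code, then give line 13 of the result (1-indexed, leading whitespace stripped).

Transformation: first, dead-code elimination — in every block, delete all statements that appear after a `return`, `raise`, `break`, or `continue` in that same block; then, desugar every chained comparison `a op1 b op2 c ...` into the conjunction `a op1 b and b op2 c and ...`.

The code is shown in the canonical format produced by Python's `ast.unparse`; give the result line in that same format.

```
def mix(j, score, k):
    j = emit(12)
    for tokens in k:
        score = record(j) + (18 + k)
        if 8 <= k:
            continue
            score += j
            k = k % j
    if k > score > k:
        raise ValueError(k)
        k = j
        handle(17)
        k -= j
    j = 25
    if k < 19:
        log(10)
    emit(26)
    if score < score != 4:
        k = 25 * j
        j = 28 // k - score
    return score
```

if score < score and score != 4:

Transformed code:
def mix(j, score, k):
    j = emit(12)
    for tokens in k:
        score = record(j) + (18 + k)
        if 8 <= k:
            continue
    if k > score and score > k:
        raise ValueError(k)
    j = 25
    if k < 19:
        log(10)
    emit(26)
    if score < score and score != 4:
        k = 25 * j
        j = 28 // k - score
    return score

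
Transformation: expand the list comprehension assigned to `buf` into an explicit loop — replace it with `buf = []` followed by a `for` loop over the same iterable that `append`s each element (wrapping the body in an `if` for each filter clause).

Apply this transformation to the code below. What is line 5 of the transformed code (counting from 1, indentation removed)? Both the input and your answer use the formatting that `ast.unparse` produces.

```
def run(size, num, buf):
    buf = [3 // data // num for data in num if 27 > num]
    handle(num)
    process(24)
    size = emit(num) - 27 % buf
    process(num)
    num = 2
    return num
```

buf.append(3 // data // num)

Transformed code:
def run(size, num, buf):
    buf = []
    for data in num:
        if 27 > num:
            buf.append(3 // data // num)
    handle(num)
    process(24)
    size = emit(num) - 27 % buf
    process(num)
    num = 2
    return num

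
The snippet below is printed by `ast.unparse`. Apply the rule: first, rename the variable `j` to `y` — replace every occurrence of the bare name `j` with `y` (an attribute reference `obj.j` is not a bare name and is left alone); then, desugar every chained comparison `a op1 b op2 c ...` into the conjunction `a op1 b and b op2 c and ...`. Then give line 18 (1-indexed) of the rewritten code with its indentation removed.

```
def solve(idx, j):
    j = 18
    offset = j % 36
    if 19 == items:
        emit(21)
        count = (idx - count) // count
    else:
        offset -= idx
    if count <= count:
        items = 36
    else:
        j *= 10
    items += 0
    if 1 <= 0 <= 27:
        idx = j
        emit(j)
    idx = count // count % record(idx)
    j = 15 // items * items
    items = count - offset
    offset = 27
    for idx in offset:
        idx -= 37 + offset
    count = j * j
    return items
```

Transformed code:
def solve(idx, y):
    y = 18
    offset = y % 36
    if 19 == items:
        emit(21)
        count = (idx - count) // count
    else:
        offset -= idx
    if count <= count:
        items = 36
    else:
        y *= 10
    items += 0
    if 1 <= 0 and 0 <= 27:
        idx = y
        emit(y)
    idx = count // count % record(idx)
    y = 15 // items * items
    items = count - offset
    offset = 27
    for idx in offset:
        idx -= 37 + offset
    count = y * y
    return items

y = 15 // items * items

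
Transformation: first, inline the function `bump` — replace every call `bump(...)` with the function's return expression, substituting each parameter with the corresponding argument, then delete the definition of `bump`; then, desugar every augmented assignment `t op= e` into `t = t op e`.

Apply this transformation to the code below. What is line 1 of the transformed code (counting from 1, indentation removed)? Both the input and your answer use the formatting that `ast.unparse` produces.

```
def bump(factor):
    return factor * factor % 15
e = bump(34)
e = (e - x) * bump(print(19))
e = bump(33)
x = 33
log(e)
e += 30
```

Transformed code:
e = 34 * 34 % 15
e = (e - x) * (print(19) * print(19) % 15)
e = 33 * 33 % 15
x = 33
log(e)
e = e + 30

e = 34 * 34 % 15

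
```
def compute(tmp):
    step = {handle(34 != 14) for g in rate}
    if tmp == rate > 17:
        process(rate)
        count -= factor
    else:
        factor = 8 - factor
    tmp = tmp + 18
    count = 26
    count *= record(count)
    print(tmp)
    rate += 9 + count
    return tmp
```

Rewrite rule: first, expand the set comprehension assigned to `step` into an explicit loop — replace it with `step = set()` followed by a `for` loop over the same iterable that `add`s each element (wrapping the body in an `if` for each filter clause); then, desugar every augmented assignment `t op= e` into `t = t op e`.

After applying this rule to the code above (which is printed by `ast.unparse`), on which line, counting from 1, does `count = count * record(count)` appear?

Transformed code:
def compute(tmp):
    step = set()
    for g in rate:
        step.add(handle(34 != 14))
    if tmp == rate > 17:
        process(rate)
        count = count - factor
    else:
        factor = 8 - factor
    tmp = tmp + 18
    count = 26
    count = count * record(count)
    print(tmp)
    rate = rate + (9 + count)
    return tmp

12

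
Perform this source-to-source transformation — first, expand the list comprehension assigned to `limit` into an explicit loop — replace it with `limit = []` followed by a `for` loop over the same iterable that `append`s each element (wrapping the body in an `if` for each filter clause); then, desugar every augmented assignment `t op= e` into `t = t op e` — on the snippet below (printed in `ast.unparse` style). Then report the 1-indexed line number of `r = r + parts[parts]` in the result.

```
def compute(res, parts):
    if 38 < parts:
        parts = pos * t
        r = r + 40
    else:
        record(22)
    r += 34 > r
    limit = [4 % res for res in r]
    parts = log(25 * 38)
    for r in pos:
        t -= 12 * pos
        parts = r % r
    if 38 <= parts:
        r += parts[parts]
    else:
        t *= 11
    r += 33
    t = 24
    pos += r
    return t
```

Transformed code:
def compute(res, parts):
    if 38 < parts:
        parts = pos * t
        r = r + 40
    else:
        record(22)
    r = r + (34 > r)
    limit = []
    for res in r:
        limit.append(4 % res)
    parts = log(25 * 38)
    for r in pos:
        t = t - 12 * pos
        parts = r % r
    if 38 <= parts:
        r = r + parts[parts]
    else:
        t = t * 11
    r = r + 33
    t = 24
    pos = pos + r
    return t

16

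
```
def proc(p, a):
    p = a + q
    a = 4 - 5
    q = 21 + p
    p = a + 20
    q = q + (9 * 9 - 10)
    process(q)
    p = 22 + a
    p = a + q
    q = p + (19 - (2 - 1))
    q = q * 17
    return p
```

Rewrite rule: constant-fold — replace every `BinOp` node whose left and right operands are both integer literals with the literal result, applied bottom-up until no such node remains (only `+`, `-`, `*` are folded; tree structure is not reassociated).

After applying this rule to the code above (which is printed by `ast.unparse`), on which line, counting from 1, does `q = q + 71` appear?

6

Transformed code:
def proc(p, a):
    p = a + q
    a = -1
    q = 21 + p
    p = a + 20
    q = q + 71
    process(q)
    p = 22 + a
    p = a + q
    q = p + 18
    q = q * 17
    return p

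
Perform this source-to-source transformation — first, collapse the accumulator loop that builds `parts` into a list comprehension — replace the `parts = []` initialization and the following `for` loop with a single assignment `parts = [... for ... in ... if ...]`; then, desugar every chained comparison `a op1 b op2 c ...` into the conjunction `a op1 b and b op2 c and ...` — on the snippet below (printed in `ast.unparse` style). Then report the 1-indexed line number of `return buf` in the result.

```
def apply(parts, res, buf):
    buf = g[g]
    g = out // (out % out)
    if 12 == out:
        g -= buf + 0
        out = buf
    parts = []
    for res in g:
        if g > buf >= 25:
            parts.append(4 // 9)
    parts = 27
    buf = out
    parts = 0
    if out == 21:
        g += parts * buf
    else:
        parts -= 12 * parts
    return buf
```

Transformed code:
def apply(parts, res, buf):
    buf = g[g]
    g = out // (out % out)
    if 12 == out:
        g -= buf + 0
        out = buf
    parts = [4 // 9 for res in g if g > buf and buf >= 25]
    parts = 27
    buf = out
    parts = 0
    if out == 21:
        g += parts * buf
    else:
        parts -= 12 * parts
    return buf

15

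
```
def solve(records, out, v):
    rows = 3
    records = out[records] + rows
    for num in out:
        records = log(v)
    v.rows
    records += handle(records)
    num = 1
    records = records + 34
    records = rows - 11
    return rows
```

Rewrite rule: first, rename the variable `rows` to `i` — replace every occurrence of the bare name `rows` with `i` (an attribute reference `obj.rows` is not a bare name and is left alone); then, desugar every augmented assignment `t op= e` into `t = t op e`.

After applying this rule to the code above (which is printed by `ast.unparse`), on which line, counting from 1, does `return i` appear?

11

Transformed code:
def solve(records, out, v):
    i = 3
    records = out[records] + i
    for num in out:
        records = log(v)
    v.rows
    records = records + handle(records)
    num = 1
    records = records + 34
    records = i - 11
    return i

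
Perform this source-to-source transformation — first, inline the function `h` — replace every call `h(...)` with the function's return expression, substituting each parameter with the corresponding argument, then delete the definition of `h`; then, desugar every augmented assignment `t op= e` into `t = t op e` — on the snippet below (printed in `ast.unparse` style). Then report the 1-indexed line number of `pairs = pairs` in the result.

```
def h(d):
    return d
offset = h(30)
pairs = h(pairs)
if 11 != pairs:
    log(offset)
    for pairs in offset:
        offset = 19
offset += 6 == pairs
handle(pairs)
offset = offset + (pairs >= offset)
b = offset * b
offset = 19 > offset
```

Transformed code:
offset = 30
pairs = pairs
if 11 != pairs:
    log(offset)
    for pairs in offset:
        offset = 19
offset = offset + (6 == pairs)
handle(pairs)
offset = offset + (pairs >= offset)
b = offset * b
offset = 19 > offset

2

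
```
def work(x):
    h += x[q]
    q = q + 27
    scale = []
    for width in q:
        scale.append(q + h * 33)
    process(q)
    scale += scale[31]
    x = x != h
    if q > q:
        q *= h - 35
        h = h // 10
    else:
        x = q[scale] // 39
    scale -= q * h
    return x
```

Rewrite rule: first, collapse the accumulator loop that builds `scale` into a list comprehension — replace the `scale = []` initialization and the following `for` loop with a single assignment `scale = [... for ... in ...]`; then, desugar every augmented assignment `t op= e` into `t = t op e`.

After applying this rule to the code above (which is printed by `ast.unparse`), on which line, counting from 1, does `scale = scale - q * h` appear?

13

Transformed code:
def work(x):
    h = h + x[q]
    q = q + 27
    scale = [q + h * 33 for width in q]
    process(q)
    scale = scale + scale[31]
    x = x != h
    if q > q:
        q = q * (h - 35)
        h = h // 10
    else:
        x = q[scale] // 39
    scale = scale - q * h
    return x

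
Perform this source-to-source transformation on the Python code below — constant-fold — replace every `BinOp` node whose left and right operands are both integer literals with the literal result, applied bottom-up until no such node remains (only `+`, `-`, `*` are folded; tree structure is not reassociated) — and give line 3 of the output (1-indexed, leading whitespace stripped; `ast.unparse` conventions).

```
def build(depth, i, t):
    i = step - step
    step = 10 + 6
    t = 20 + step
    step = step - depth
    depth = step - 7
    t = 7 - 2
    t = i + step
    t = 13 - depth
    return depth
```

step = 16

Transformed code:
def build(depth, i, t):
    i = step - step
    step = 16
    t = 20 + step
    step = step - depth
    depth = step - 7
    t = 5
    t = i + step
    t = 13 - depth
    return depth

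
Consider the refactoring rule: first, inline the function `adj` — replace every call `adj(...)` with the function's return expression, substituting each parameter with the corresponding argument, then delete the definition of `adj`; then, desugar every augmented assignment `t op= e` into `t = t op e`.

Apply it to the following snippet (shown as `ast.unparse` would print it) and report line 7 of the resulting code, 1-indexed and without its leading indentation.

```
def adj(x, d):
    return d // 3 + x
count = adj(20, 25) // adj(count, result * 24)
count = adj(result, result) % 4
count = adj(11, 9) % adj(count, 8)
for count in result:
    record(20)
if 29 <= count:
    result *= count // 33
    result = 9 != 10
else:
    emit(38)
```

result = result * (count // 33)

Transformed code:
count = (25 // 3 + 20) // (result * 24 // 3 + count)
count = (result // 3 + result) % 4
count = (9 // 3 + 11) % (8 // 3 + count)
for count in result:
    record(20)
if 29 <= count:
    result = result * (count // 33)
    result = 9 != 10
else:
    emit(38)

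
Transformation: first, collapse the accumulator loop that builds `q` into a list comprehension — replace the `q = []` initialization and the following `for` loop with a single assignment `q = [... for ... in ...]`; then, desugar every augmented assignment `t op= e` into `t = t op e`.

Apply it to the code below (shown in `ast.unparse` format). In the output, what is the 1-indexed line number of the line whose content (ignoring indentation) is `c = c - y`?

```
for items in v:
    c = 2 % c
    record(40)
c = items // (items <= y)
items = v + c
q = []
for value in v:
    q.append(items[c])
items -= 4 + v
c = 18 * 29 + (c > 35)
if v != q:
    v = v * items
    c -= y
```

11

Transformed code:
for items in v:
    c = 2 % c
    record(40)
c = items // (items <= y)
items = v + c
q = [items[c] for value in v]
items = items - (4 + v)
c = 18 * 29 + (c > 35)
if v != q:
    v = v * items
    c = c - y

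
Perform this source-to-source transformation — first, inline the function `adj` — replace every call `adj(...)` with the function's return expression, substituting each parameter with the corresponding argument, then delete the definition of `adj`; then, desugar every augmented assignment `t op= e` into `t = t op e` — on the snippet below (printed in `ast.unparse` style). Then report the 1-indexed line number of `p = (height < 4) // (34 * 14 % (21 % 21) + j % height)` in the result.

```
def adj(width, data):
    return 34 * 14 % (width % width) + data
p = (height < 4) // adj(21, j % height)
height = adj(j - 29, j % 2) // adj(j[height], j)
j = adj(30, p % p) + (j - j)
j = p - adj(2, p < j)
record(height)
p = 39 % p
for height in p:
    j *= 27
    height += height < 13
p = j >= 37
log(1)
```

1

Transformed code:
p = (height < 4) // (34 * 14 % (21 % 21) + j % height)
height = (34 * 14 % ((j - 29) % (j - 29)) + j % 2) // (34 * 14 % (j[height] % j[height]) + j)
j = 34 * 14 % (30 % 30) + p % p + (j - j)
j = p - (34 * 14 % (2 % 2) + (p < j))
record(height)
p = 39 % p
for height in p:
    j = j * 27
    height = height + (height < 13)
p = j >= 37
log(1)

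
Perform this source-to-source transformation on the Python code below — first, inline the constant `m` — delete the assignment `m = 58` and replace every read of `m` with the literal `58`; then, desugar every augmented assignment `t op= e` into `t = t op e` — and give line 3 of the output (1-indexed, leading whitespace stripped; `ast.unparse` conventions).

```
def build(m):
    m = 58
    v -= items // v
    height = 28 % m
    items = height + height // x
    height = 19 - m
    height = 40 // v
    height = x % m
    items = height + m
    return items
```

Transformed code:
def build(m):
    v = v - items // v
    height = 28 % 58
    items = height + height // x
    height = 19 - 58
    height = 40 // v
    height = x % 58
    items = height + 58
    return items

height = 28 % 58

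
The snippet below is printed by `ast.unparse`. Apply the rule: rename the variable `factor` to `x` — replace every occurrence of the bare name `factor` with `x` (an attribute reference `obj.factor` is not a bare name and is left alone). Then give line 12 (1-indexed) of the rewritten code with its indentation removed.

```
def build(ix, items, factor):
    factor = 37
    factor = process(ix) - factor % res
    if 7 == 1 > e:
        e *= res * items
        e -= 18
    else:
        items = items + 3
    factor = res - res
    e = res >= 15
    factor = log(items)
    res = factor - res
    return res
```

res = x - res

Transformed code:
def build(ix, items, x):
    x = 37
    x = process(ix) - x % res
    if 7 == 1 > e:
        e *= res * items
        e -= 18
    else:
        items = items + 3
    x = res - res
    e = res >= 15
    x = log(items)
    res = x - res
    return res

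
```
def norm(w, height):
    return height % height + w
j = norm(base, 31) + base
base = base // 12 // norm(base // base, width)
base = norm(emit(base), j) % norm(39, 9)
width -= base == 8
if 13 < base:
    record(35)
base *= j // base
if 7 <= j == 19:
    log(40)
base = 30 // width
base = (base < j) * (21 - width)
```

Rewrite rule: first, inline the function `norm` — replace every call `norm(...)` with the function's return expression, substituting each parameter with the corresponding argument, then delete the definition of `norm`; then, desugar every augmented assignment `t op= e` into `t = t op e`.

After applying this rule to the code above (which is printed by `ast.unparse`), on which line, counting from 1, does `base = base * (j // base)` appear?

Transformed code:
j = 31 % 31 + base + base
base = base // 12 // (width % width + base // base)
base = (j % j + emit(base)) % (9 % 9 + 39)
width = width - (base == 8)
if 13 < base:
    record(35)
base = base * (j // base)
if 7 <= j == 19:
    log(40)
base = 30 // width
base = (base < j) * (21 - width)

7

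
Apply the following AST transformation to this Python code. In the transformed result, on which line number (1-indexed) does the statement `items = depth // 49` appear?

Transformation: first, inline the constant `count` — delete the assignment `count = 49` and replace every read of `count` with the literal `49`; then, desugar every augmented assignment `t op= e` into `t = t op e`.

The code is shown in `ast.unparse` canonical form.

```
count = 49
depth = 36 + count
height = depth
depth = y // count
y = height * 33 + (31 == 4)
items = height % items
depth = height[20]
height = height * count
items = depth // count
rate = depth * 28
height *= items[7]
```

Transformed code:
depth = 36 + 49
height = depth
depth = y // 49
y = height * 33 + (31 == 4)
items = height % items
depth = height[20]
height = height * 49
items = depth // 49
rate = depth * 28
height = height * items[7]

8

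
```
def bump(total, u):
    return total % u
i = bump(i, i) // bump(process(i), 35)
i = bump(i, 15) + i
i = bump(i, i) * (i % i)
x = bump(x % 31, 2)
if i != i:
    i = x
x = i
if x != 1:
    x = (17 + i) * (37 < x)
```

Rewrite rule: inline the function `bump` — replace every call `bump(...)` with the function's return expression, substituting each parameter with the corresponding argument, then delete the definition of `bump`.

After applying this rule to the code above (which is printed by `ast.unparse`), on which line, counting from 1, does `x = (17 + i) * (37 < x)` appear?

Transformed code:
i = i % i // (process(i) % 35)
i = i % 15 + i
i = i % i * (i % i)
x = x % 31 % 2
if i != i:
    i = x
x = i
if x != 1:
    x = (17 + i) * (37 < x)

9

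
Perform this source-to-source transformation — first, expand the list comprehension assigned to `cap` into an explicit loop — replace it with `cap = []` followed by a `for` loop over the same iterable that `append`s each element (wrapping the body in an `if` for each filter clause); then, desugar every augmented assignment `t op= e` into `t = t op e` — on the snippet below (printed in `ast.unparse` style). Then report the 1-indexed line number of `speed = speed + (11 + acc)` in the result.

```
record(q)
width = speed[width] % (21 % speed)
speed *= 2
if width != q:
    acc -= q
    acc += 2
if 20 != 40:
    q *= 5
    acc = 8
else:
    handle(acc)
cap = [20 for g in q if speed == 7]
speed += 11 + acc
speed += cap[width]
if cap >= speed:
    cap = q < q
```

16

Transformed code:
record(q)
width = speed[width] % (21 % speed)
speed = speed * 2
if width != q:
    acc = acc - q
    acc = acc + 2
if 20 != 40:
    q = q * 5
    acc = 8
else:
    handle(acc)
cap = []
for g in q:
    if speed == 7:
        cap.append(20)
speed = speed + (11 + acc)
speed = speed + cap[width]
if cap >= speed:
    cap = q < q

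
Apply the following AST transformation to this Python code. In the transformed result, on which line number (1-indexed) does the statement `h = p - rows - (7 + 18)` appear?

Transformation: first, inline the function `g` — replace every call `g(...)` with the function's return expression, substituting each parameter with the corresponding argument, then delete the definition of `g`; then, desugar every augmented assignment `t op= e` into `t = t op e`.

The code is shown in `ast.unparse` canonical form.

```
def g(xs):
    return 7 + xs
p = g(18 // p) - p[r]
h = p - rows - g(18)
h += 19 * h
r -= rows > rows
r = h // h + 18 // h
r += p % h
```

Transformed code:
p = 7 + 18 // p - p[r]
h = p - rows - (7 + 18)
h = h + 19 * h
r = r - (rows > rows)
r = h // h + 18 // h
r = r + p % h

2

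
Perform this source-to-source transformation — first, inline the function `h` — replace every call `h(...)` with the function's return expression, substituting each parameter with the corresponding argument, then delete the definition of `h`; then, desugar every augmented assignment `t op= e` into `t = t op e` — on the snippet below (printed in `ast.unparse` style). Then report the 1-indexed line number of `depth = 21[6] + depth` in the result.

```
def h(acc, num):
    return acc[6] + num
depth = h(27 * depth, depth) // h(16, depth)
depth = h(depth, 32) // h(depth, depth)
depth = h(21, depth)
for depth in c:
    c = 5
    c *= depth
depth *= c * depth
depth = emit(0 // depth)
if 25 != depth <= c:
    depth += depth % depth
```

Transformed code:
depth = ((27 * depth)[6] + depth) // (16[6] + depth)
depth = (depth[6] + 32) // (depth[6] + depth)
depth = 21[6] + depth
for depth in c:
    c = 5
    c = c * depth
depth = depth * (c * depth)
depth = emit(0 // depth)
if 25 != depth <= c:
    depth = depth + depth % depth

3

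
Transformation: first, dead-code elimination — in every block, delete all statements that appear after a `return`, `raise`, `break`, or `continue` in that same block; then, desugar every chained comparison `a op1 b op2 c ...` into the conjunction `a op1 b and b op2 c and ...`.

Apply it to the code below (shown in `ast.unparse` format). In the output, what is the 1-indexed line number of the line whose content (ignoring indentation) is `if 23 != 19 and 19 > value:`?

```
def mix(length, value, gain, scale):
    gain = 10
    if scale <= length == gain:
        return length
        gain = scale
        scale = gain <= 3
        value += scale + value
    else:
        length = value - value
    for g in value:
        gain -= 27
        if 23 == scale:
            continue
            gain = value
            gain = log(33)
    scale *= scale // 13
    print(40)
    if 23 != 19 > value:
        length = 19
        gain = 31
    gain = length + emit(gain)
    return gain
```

Transformed code:
def mix(length, value, gain, scale):
    gain = 10
    if scale <= length and length == gain:
        return length
    else:
        length = value - value
    for g in value:
        gain -= 27
        if 23 == scale:
            continue
    scale *= scale // 13
    print(40)
    if 23 != 19 and 19 > value:
        length = 19
        gain = 31
    gain = length + emit(gain)
    return gain

13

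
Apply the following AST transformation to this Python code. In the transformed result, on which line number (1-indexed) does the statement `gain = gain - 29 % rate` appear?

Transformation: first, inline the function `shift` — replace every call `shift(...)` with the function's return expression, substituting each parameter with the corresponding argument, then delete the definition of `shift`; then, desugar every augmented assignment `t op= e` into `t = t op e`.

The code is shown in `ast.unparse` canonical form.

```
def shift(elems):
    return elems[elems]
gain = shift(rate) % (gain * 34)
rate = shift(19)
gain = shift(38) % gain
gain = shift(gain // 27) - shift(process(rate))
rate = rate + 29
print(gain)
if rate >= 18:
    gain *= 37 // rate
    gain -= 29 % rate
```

9

Transformed code:
gain = rate[rate] % (gain * 34)
rate = 19[19]
gain = 38[38] % gain
gain = (gain // 27)[gain // 27] - process(rate)[process(rate)]
rate = rate + 29
print(gain)
if rate >= 18:
    gain = gain * (37 // rate)
    gain = gain - 29 % rate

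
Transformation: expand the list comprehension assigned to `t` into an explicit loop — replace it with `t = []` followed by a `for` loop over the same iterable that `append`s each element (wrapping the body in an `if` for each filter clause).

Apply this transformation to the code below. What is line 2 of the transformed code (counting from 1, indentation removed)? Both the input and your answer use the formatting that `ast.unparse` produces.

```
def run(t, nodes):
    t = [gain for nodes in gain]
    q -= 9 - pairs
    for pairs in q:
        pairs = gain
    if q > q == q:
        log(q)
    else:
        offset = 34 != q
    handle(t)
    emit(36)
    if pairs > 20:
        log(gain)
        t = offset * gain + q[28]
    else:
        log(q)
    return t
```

t = []

Transformed code:
def run(t, nodes):
    t = []
    for nodes in gain:
        t.append(gain)
    q -= 9 - pairs
    for pairs in q:
        pairs = gain
    if q > q == q:
        log(q)
    else:
        offset = 34 != q
    handle(t)
    emit(36)
    if pairs > 20:
        log(gain)
        t = offset * gain + q[28]
    else:
        log(q)
    return t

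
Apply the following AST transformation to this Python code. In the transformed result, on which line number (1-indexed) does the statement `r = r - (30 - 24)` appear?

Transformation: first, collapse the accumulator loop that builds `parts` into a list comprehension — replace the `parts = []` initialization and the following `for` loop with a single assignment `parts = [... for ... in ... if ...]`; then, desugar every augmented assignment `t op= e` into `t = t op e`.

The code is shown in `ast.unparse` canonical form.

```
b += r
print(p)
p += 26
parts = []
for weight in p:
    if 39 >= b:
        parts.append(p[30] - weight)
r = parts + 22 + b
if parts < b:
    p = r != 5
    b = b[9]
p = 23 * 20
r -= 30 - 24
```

Transformed code:
b = b + r
print(p)
p = p + 26
parts = [p[30] - weight for weight in p if 39 >= b]
r = parts + 22 + b
if parts < b:
    p = r != 5
    b = b[9]
p = 23 * 20
r = r - (30 - 24)

10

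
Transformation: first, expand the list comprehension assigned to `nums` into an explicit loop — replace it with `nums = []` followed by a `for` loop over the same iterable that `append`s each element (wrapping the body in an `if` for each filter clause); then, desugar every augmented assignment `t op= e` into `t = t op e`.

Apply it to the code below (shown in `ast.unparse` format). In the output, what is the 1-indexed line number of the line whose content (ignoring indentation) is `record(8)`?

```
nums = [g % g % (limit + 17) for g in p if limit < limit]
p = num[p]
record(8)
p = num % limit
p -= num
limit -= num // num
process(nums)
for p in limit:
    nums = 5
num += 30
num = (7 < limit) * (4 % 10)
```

6

Transformed code:
nums = []
for g in p:
    if limit < limit:
        nums.append(g % g % (limit + 17))
p = num[p]
record(8)
p = num % limit
p = p - num
limit = limit - num // num
process(nums)
for p in limit:
    nums = 5
num = num + 30
num = (7 < limit) * (4 % 10)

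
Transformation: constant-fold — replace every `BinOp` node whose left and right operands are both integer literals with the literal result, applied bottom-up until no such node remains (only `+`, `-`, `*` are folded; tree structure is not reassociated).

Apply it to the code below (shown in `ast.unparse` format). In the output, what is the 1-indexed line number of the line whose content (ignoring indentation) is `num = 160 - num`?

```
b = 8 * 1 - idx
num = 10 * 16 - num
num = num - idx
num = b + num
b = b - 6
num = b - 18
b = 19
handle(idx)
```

Transformed code:
b = 8 - idx
num = 160 - num
num = num - idx
num = b + num
b = b - 6
num = b - 18
b = 19
handle(idx)

2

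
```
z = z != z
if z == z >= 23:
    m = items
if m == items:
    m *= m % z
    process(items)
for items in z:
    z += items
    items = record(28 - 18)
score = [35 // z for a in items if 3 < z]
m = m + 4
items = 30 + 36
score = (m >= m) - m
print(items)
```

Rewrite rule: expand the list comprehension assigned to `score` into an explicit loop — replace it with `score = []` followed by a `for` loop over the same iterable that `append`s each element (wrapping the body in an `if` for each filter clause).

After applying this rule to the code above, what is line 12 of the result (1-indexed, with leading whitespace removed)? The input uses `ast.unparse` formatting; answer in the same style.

Transformed code:
z = z != z
if z == z >= 23:
    m = items
if m == items:
    m *= m % z
    process(items)
for items in z:
    z += items
    items = record(28 - 18)
score = []
for a in items:
    if 3 < z:
        score.append(35 // z)
m = m + 4
items = 30 + 36
score = (m >= m) - m
print(items)

if 3 < z:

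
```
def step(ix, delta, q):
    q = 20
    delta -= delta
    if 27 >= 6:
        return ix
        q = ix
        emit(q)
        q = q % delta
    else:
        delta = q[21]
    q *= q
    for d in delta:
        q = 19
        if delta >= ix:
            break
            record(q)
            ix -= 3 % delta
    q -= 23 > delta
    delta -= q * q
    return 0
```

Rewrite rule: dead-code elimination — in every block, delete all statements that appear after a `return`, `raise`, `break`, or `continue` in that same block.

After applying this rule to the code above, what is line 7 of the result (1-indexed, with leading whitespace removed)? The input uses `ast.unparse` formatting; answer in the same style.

Transformed code:
def step(ix, delta, q):
    q = 20
    delta -= delta
    if 27 >= 6:
        return ix
    else:
        delta = q[21]
    q *= q
    for d in delta:
        q = 19
        if delta >= ix:
            break
    q -= 23 > delta
    delta -= q * q
    return 0

delta = q[21]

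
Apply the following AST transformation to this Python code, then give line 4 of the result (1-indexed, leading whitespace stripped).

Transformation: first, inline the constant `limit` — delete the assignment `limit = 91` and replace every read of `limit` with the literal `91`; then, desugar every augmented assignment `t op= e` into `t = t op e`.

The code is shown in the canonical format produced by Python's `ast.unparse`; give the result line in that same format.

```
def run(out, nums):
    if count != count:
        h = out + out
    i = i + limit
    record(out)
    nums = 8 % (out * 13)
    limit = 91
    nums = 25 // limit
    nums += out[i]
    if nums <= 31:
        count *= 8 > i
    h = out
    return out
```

i = i + 91

Transformed code:
def run(out, nums):
    if count != count:
        h = out + out
    i = i + 91
    record(out)
    nums = 8 % (out * 13)
    nums = 25 // 91
    nums = nums + out[i]
    if nums <= 31:
        count = count * (8 > i)
    h = out
    return out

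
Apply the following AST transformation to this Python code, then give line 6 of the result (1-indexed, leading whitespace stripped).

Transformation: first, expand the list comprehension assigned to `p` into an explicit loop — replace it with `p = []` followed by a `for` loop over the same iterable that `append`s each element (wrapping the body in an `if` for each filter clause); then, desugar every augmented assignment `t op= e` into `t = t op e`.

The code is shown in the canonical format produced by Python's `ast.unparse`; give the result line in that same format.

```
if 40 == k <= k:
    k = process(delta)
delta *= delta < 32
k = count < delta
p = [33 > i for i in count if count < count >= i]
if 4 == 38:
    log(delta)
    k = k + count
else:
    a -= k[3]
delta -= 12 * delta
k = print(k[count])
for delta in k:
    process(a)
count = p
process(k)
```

for i in count:

Transformed code:
if 40 == k <= k:
    k = process(delta)
delta = delta * (delta < 32)
k = count < delta
p = []
for i in count:
    if count < count >= i:
        p.append(33 > i)
if 4 == 38:
    log(delta)
    k = k + count
else:
    a = a - k[3]
delta = delta - 12 * delta
k = print(k[count])
for delta in k:
    process(a)
count = p
process(k)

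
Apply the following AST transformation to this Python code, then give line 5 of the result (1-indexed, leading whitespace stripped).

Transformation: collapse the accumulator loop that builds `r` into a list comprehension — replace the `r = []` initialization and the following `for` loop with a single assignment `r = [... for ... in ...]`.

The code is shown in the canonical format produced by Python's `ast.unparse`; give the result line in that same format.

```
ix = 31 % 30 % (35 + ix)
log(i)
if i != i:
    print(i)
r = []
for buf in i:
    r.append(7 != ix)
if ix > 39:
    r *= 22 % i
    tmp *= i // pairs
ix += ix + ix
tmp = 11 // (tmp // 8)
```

r = [7 != ix for buf in i]

Transformed code:
ix = 31 % 30 % (35 + ix)
log(i)
if i != i:
    print(i)
r = [7 != ix for buf in i]
if ix > 39:
    r *= 22 % i
    tmp *= i // pairs
ix += ix + ix
tmp = 11 // (tmp // 8)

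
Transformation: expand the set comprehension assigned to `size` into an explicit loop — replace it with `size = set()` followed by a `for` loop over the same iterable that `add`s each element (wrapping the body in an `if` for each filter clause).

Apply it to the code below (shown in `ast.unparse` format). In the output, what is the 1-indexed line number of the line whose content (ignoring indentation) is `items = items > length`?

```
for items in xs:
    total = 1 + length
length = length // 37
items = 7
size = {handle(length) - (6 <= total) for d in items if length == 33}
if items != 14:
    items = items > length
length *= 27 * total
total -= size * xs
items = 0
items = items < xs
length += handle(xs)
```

10

Transformed code:
for items in xs:
    total = 1 + length
length = length // 37
items = 7
size = set()
for d in items:
    if length == 33:
        size.add(handle(length) - (6 <= total))
if items != 14:
    items = items > length
length *= 27 * total
total -= size * xs
items = 0
items = items < xs
length += handle(xs)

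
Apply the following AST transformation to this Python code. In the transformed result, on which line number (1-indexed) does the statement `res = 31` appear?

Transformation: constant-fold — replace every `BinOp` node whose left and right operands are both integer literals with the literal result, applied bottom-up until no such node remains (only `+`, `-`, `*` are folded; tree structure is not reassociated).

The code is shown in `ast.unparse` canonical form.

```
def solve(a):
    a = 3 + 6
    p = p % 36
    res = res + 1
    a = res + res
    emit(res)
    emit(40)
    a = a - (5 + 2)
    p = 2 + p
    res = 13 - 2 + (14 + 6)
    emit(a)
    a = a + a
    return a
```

10

Transformed code:
def solve(a):
    a = 9
    p = p % 36
    res = res + 1
    a = res + res
    emit(res)
    emit(40)
    a = a - 7
    p = 2 + p
    res = 31
    emit(a)
    a = a + a
    return a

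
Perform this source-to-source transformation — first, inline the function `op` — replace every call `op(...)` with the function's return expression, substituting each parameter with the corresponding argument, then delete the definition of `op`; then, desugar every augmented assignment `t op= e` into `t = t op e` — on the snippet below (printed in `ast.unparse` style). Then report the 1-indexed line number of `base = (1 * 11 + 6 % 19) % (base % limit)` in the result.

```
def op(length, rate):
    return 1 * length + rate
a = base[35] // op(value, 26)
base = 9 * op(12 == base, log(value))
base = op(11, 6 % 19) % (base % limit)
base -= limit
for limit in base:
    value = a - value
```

Transformed code:
a = base[35] // (1 * value + 26)
base = 9 * (1 * (12 == base) + log(value))
base = (1 * 11 + 6 % 19) % (base % limit)
base = base - limit
for limit in base:
    value = a - value

3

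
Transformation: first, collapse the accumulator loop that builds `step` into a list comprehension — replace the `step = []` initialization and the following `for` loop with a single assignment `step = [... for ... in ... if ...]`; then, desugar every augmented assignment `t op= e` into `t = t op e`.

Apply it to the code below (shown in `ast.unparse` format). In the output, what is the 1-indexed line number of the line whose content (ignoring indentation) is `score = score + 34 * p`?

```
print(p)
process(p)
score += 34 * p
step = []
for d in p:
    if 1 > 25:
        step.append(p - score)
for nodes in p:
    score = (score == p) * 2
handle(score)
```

3

Transformed code:
print(p)
process(p)
score = score + 34 * p
step = [p - score for d in p if 1 > 25]
for nodes in p:
    score = (score == p) * 2
handle(score)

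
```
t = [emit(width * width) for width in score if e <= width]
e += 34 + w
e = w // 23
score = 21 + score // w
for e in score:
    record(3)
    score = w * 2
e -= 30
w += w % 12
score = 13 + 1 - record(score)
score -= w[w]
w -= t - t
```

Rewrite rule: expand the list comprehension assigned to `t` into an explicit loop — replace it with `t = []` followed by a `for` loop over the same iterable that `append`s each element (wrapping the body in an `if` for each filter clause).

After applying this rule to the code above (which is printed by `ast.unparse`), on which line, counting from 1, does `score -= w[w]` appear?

Transformed code:
t = []
for width in score:
    if e <= width:
        t.append(emit(width * width))
e += 34 + w
e = w // 23
score = 21 + score // w
for e in score:
    record(3)
    score = w * 2
e -= 30
w += w % 12
score = 13 + 1 - record(score)
score -= w[w]
w -= t - t

14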